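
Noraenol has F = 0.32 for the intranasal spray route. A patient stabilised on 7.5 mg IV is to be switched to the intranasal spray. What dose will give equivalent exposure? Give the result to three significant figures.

For equal systemic exposure: F × D_ev = D_iv
D_ev = D_iv / F = 7.5 / 0.32 = 23.4375 mg

D_intranasal = 23.4 mg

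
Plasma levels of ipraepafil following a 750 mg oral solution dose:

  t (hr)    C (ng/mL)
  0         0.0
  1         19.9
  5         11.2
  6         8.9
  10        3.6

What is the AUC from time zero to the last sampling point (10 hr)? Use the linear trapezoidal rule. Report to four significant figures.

AUC = 107.2 ng/mL·hr

Trapezoidal AUC_0→10:
  [0→1]: (0.0+19.9)/2 × 1 = 9.95
  [1→5]: (19.9+11.2)/2 × 4 = 62.2
  [5→6]: (11.2+8.9)/2 × 1 = 10.05
  [6→10]: (8.9+3.6)/2 × 4 = 25.0
  Sum = 107.2 ng/mL·hr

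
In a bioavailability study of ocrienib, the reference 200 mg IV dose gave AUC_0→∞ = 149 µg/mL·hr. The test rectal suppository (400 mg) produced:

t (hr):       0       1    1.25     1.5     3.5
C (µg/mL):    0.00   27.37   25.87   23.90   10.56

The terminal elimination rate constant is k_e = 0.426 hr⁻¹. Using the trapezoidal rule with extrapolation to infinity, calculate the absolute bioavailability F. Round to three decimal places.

F = 0.288

Trapezoidal AUC_0→3.5 (rectal suppository):
  [0→1]: (0.00+27.37)/2 × 1 = 13.685
  [1→1.25]: (27.37+25.87)/2 × 0.25 = 6.655
  [1.25→1.5]: (25.87+23.90)/2 × 0.25 = 6.22125
  [1.5→3.5]: (23.90+10.56)/2 × 2 = 34.46
  Sum = 61.02125 µg/mL·hr
Tail: C_last/k_e = 10.56/0.426 = 24.789
AUC_0→∞ (rectal suppository) = 61.02125 + 24.789 = 85.81025 µg/mL·hr
F = (AUC_ev/D_ev)/(AUC_iv/D_iv) = (85.81025/400)/(149/200) = 0.214526/0.745 = 0.2880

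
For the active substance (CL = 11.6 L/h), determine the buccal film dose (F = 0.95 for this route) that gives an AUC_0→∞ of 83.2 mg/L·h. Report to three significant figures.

Dose = 1020 mg

Dose = CL × AUC_0→∞ / F
     = 11.6 × 83.2 / 0.95 = 1015.92 mg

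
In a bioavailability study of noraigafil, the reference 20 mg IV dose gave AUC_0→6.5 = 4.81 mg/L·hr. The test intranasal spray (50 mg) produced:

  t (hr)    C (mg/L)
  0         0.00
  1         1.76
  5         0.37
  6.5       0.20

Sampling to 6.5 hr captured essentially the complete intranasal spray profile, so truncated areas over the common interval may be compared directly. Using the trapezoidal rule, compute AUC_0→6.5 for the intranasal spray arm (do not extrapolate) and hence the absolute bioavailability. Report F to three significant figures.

Trapezoidal AUC_0→6.5 (intranasal spray):
  [0→1]: (0.00+1.76)/2 × 1 = 0.88
  [1→5]: (1.76+0.37)/2 × 4 = 4.26
  [5→6.5]: (0.37+0.20)/2 × 1.5 = 0.4275
  Sum = 5.5675 mg/L·hr
F = (AUC_ev/D_ev)/(AUC_iv/D_iv) = (5.5675/50)/(4.81/20) = 0.11135/0.2405 = 0.4630

F = 0.463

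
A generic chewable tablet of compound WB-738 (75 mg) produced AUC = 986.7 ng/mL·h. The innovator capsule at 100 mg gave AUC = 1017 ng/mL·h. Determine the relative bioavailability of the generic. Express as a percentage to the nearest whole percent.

F_rel = (AUC_test/D_test) / (AUC_ref/D_ref)
      = (986.7/75) / (1017/100)
      = 13.156 / 10.17 = 1.2936 = 129.36%

F_rel = 129%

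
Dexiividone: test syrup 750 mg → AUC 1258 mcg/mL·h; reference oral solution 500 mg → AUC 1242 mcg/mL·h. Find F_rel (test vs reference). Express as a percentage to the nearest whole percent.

F_rel = (AUC_test/D_test) / (AUC_ref/D_ref)
      = (1258/750) / (1242/500)
      = 1.67733 / 2.484 = 0.6753 = 67.53%

F_rel = 68%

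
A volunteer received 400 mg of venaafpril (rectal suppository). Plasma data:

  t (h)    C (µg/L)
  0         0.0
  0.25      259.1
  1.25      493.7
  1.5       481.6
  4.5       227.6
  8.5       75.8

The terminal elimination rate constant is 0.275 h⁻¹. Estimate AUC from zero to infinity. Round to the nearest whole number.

Trapezoidal AUC_0→8.5:
  [0→0.25]: (0.0+259.1)/2 × 0.25 = 32.3875
  [0.25→1.25]: (259.1+493.7)/2 × 1 = 376.4
  [1.25→1.5]: (493.7+481.6)/2 × 0.25 = 121.9125
  [1.5→4.5]: (481.6+227.6)/2 × 3 = 1063.8
  [4.5→8.5]: (227.6+75.8)/2 × 4 = 606.8
  Sum = 2201.3 µg/L·h
Extrapolated tail: C_last / k_e = 75.8 / 0.275 = 275.636
AUC_0→∞ = 2201.3 + 275.636 = 2476.936 µg/L·h

AUC = 2477 µg/L·h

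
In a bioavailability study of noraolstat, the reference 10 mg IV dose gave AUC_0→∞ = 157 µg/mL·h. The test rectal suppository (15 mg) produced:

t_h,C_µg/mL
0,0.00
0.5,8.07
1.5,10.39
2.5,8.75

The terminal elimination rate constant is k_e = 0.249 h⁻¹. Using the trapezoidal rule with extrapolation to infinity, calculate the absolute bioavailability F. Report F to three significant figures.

F = 0.238

Trapezoidal AUC_0→2.5 (rectal suppository):
  [0→0.5]: (0.00+8.07)/2 × 0.5 = 2.0175
  [0.5→1.5]: (8.07+10.39)/2 × 1 = 9.23
  [1.5→2.5]: (10.39+8.75)/2 × 1 = 9.57
  Sum = 20.8175 µg/mL·h
Tail: C_last/k_e = 8.75/0.249 = 35.141
AUC_0→∞ (rectal suppository) = 20.8175 + 35.141 = 55.9585 µg/mL·h
F = (AUC_ev/D_ev)/(AUC_iv/D_iv) = (55.9585/15)/(157/10) = 3.73057/15.7 = 0.2376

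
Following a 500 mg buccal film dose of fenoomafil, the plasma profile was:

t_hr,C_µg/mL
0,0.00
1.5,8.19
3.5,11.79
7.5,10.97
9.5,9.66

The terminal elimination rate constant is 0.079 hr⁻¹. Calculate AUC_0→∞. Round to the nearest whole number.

Trapezoidal AUC_0→9.5:
  [0→1.5]: (0.00+8.19)/2 × 1.5 = 6.1425
  [1.5→3.5]: (8.19+11.79)/2 × 2 = 19.98
  [3.5→7.5]: (11.79+10.97)/2 × 4 = 45.52
  [7.5→9.5]: (10.97+9.66)/2 × 2 = 20.63
  Sum = 92.2725 µg/mL·hr
Extrapolated tail: C_last / k_e = 9.66 / 0.079 = 122.278
AUC_0→∞ = 92.2725 + 122.278 = 214.5505 µg/mL·hr

AUC = 215 µg/mL·hr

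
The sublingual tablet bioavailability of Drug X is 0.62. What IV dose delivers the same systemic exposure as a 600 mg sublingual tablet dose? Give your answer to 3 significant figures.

Systemic exposure from an extravascular dose = F × D_ev, so the equivalent IV dose is F × D_ev.
D_iv = F × D_ev = 0.62 × 600 = 372 mg

D_iv = 372 mg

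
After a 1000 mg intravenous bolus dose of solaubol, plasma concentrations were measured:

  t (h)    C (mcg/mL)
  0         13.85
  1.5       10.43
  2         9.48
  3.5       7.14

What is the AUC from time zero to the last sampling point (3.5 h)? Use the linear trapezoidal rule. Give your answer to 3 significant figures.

AUC = 35.7 mcg/mL·h

Trapezoidal AUC_0→3.5:
  [0→1.5]: (13.85+10.43)/2 × 1.5 = 18.21
  [1.5→2]: (10.43+9.48)/2 × 0.5 = 4.9775
  [2→3.5]: (9.48+7.14)/2 × 1.5 = 12.465
  Sum = 35.6525 mcg/mL·h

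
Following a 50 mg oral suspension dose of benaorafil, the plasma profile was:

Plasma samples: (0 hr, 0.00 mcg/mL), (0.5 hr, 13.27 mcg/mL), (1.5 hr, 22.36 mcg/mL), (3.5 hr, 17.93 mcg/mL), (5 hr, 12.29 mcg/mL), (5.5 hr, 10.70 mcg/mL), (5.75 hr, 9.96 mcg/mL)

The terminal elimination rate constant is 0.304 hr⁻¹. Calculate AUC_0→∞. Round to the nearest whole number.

AUC = 125 mcg/mL·hr

Trapezoidal AUC_0→5.75:
  [0→0.5]: (0.00+13.27)/2 × 0.5 = 3.3175
  [0.5→1.5]: (13.27+22.36)/2 × 1 = 17.815
  [1.5→3.5]: (22.36+17.93)/2 × 2 = 40.29
  [3.5→5]: (17.93+12.29)/2 × 1.5 = 22.665
  [5→5.5]: (12.29+10.70)/2 × 0.5 = 5.7475
  [5.5→5.75]: (10.70+9.96)/2 × 0.25 = 2.5825
  Sum = 92.4175 mcg/mL·hr
Extrapolated tail: C_last / k_e = 9.96 / 0.304 = 32.763
AUC_0→∞ = 92.4175 + 32.763 = 125.1805 mcg/mL·hr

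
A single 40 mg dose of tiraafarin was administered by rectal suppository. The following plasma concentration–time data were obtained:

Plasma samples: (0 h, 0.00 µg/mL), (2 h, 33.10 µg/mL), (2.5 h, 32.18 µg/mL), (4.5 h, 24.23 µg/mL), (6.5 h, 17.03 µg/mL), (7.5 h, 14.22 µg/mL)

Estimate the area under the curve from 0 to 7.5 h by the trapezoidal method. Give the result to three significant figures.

AUC = 163 µg/mL·h

Trapezoidal AUC_0→7.5:
  [0→2]: (0.00+33.10)/2 × 2 = 33.1
  [2→2.5]: (33.10+32.18)/2 × 0.5 = 16.32
  [2.5→4.5]: (32.18+24.23)/2 × 2 = 56.41
  [4.5→6.5]: (24.23+17.03)/2 × 2 = 41.26
  [6.5→7.5]: (17.03+14.22)/2 × 1 = 15.625
  Sum = 162.715 µg/mL·h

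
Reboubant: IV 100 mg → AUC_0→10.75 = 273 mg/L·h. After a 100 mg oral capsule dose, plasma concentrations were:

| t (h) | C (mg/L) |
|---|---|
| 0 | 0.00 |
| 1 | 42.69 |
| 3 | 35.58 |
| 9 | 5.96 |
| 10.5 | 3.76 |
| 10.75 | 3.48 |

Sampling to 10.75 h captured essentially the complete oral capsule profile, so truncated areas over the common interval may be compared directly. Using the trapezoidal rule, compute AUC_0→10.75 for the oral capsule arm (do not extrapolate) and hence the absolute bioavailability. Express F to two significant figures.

F = 0.85

Trapezoidal AUC_0→10.75 (oral capsule):
  [0→1]: (0.00+42.69)/2 × 1 = 21.345
  [1→3]: (42.69+35.58)/2 × 2 = 78.27
  [3→9]: (35.58+5.96)/2 × 6 = 124.62
  [9→10.5]: (5.96+3.76)/2 × 1.5 = 7.29
  [10.5→10.75]: (3.76+3.48)/2 × 0.25 = 0.905
  Sum = 232.43 mg/L·h
F = (AUC_ev/D_ev)/(AUC_iv/D_iv) = (232.43/100)/(273/100) = 2.3243/2.73 = 0.8514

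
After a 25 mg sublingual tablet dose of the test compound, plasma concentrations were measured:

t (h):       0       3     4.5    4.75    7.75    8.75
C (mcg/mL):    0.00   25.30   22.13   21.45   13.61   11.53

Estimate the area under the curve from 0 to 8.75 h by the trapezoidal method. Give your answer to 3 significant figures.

Trapezoidal AUC_0→8.75:
  [0→3]: (0.00+25.30)/2 × 3 = 37.95
  [3→4.5]: (25.30+22.13)/2 × 1.5 = 35.5725
  [4.5→4.75]: (22.13+21.45)/2 × 0.25 = 5.4475
  [4.75→7.75]: (21.45+13.61)/2 × 3 = 52.59
  [7.75→8.75]: (13.61+11.53)/2 × 1 = 12.57
  Sum = 144.13 mcg/mL·h

AUC = 144 mcg/mL·h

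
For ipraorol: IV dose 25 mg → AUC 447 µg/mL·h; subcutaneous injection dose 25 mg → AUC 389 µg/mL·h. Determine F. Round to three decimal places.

F = 0.870

F = (AUC_ev / D_ev) / (AUC_iv / D_iv)
  = (389/25) / (447/25)
  = 15.56 / 17.88 = 0.8702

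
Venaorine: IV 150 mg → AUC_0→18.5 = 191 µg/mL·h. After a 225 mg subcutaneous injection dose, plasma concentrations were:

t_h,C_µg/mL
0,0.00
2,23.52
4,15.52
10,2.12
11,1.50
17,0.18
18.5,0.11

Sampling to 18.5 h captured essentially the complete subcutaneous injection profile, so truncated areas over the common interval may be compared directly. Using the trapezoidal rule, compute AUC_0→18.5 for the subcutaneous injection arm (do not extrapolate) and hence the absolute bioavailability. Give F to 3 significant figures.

Trapezoidal AUC_0→18.5 (subcutaneous injection):
  [0→2]: (0.00+23.52)/2 × 2 = 23.52
  [2→4]: (23.52+15.52)/2 × 2 = 39.04
  [4→10]: (15.52+2.12)/2 × 6 = 52.92
  [10→11]: (2.12+1.50)/2 × 1 = 1.81
  [11→17]: (1.50+0.18)/2 × 6 = 5.04
  [17→18.5]: (0.18+0.11)/2 × 1.5 = 0.2175
  Sum = 122.5475 µg/mL·h
F = (AUC_ev/D_ev)/(AUC_iv/D_iv) = (122.5475/225)/(191/150) = 0.544656/1.27333 = 0.4277

F = 0.428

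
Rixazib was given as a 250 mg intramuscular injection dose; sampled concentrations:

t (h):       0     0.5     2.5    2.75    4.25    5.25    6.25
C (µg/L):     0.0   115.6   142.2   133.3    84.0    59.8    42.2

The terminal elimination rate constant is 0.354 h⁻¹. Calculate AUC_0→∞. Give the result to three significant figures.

Trapezoidal AUC_0→6.25:
  [0→0.5]: (0.0+115.6)/2 × 0.5 = 28.9
  [0.5→2.5]: (115.6+142.2)/2 × 2 = 257.8
  [2.5→2.75]: (142.2+133.3)/2 × 0.25 = 34.4375
  [2.75→4.25]: (133.3+84.0)/2 × 1.5 = 162.975
  [4.25→5.25]: (84.0+59.8)/2 × 1 = 71.9
  [5.25→6.25]: (59.8+42.2)/2 × 1 = 51.0
  Sum = 607.0125 µg/L·h
Extrapolated tail: C_last / k_e = 42.2 / 0.354 = 119.209
AUC_0→∞ = 607.0125 + 119.209 = 726.2215 µg/L·h

AUC = 726 µg/L·h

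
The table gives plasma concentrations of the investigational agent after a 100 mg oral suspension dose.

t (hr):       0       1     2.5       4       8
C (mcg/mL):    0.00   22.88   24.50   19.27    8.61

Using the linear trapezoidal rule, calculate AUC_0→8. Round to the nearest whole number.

Trapezoidal AUC_0→8:
  [0→1]: (0.00+22.88)/2 × 1 = 11.44
  [1→2.5]: (22.88+24.50)/2 × 1.5 = 35.535
  [2.5→4]: (24.50+19.27)/2 × 1.5 = 32.8275
  [4→8]: (19.27+8.61)/2 × 4 = 55.76
  Sum = 135.5625 mcg/mL·hr

AUC = 136 mcg/mL·hr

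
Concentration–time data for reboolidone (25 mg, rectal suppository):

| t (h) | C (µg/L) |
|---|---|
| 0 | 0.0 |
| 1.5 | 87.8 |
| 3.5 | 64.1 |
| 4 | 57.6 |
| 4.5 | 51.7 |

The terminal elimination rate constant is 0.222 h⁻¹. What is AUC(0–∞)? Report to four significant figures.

AUC = 508.4 µg/L·h

Trapezoidal AUC_0→4.5:
  [0→1.5]: (0.0+87.8)/2 × 1.5 = 65.85
  [1.5→3.5]: (87.8+64.1)/2 × 2 = 151.9
  [3.5→4]: (64.1+57.6)/2 × 0.5 = 30.425
  [4→4.5]: (57.6+51.7)/2 × 0.5 = 27.325
  Sum = 275.5 µg/L·h
Extrapolated tail: C_last / k_e = 51.7 / 0.222 = 232.883
AUC_0→∞ = 275.5 + 232.883 = 508.383 µg/L·h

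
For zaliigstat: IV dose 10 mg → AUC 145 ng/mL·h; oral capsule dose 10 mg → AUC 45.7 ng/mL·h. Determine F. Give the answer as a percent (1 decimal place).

F = 31.5%

F = (AUC_ev / D_ev) / (AUC_iv / D_iv)
  = (45.7/10) / (145/10)
  = 4.57 / 14.5 = 0.3152
  = 31.52%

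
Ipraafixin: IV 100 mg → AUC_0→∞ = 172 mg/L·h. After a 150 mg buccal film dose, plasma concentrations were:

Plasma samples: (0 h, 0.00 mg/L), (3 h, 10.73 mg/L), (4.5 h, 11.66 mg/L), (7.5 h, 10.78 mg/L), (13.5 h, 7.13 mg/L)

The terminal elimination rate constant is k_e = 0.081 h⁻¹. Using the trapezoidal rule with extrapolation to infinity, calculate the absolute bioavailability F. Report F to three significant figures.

Trapezoidal AUC_0→13.5 (buccal film):
  [0→3]: (0.00+10.73)/2 × 3 = 16.095
  [3→4.5]: (10.73+11.66)/2 × 1.5 = 16.7925
  [4.5→7.5]: (11.66+10.78)/2 × 3 = 33.66
  [7.5→13.5]: (10.78+7.13)/2 × 6 = 53.73
  Sum = 120.2775 mg/L·h
Tail: C_last/k_e = 7.13/0.081 = 88.025
AUC_0→∞ (buccal film) = 120.2775 + 88.025 = 208.3025 mg/L·h
F = (AUC_ev/D_ev)/(AUC_iv/D_iv) = (208.3025/150)/(172/100) = 1.38868/1.72 = 0.8074

F = 0.807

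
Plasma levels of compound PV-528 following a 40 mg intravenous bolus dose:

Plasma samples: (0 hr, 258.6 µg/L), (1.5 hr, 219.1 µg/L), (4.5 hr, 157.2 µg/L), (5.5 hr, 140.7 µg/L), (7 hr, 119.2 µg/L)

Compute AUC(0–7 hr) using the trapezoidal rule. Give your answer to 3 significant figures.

Trapezoidal AUC_0→7:
  [0→1.5]: (258.6+219.1)/2 × 1.5 = 358.275
  [1.5→4.5]: (219.1+157.2)/2 × 3 = 564.45
  [4.5→5.5]: (157.2+140.7)/2 × 1 = 148.95
  [5.5→7]: (140.7+119.2)/2 × 1.5 = 194.925
  Sum = 1266.6 µg/L·hr

AUC = 1270 µg/L·hr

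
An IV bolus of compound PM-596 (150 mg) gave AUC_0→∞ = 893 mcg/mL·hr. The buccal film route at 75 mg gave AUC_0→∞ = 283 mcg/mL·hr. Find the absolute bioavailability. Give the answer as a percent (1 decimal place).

F = 63.4%

F = (AUC_ev / D_ev) / (AUC_iv / D_iv)
  = (283/75) / (893/150)
  = 3.77333 / 5.95333 = 0.6338
  = 63.38%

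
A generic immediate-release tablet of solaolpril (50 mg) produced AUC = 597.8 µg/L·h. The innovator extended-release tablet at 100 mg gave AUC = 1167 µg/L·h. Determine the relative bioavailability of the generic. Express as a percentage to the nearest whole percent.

F_rel = (AUC_test/D_test) / (AUC_ref/D_ref)
      = (597.8/50) / (1167/100)
      = 11.956 / 11.67 = 1.0245 = 102.45%

F_rel = 102%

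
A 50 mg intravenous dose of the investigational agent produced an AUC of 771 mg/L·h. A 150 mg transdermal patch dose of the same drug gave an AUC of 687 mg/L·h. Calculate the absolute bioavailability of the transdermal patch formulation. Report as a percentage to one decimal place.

F = 29.7%

F = (AUC_ev / D_ev) / (AUC_iv / D_iv)
  = (687/150) / (771/50)
  = 4.58 / 15.42 = 0.2970
  = 29.70%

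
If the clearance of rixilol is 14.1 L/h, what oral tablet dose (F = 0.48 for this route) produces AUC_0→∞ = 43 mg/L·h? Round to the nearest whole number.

Dose = CL × AUC_0→∞ / F
     = 14.1 × 43 / 0.48 = 1263.125 mg

Dose = 1263 mg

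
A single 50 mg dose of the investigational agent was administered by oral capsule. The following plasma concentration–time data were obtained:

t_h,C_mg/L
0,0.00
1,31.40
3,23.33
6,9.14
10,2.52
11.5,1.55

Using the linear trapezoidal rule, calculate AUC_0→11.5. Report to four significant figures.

AUC = 145.5 mg/L·h

Trapezoidal AUC_0→11.5:
  [0→1]: (0.00+31.40)/2 × 1 = 15.7
  [1→3]: (31.40+23.33)/2 × 2 = 54.73
  [3→6]: (23.33+9.14)/2 × 3 = 48.705
  [6→10]: (9.14+2.52)/2 × 4 = 23.32
  [10→11.5]: (2.52+1.55)/2 × 1.5 = 3.0525
  Sum = 145.5075 mg/L·h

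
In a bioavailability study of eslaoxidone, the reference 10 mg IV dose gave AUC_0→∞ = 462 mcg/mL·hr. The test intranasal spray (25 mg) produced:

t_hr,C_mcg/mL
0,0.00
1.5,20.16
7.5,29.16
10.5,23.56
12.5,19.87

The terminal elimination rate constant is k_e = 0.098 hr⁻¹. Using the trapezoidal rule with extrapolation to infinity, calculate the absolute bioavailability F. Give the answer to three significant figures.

F = 0.423

Trapezoidal AUC_0→12.5 (intranasal spray):
  [0→1.5]: (0.00+20.16)/2 × 1.5 = 15.12
  [1.5→7.5]: (20.16+29.16)/2 × 6 = 147.96
  [7.5→10.5]: (29.16+23.56)/2 × 3 = 79.08
  [10.5→12.5]: (23.56+19.87)/2 × 2 = 43.43
  Sum = 285.59 mcg/mL·hr
Tail: C_last/k_e = 19.87/0.098 = 202.755
AUC_0→∞ (intranasal spray) = 285.59 + 202.755 = 488.345 mcg/mL·hr
F = (AUC_ev/D_ev)/(AUC_iv/D_iv) = (488.345/25)/(462/10) = 19.5338/46.2 = 0.4228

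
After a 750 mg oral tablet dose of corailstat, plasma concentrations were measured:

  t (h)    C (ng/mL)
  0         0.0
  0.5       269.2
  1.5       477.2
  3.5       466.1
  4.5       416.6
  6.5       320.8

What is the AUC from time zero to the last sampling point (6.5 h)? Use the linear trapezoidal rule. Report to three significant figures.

Trapezoidal AUC_0→6.5:
  [0→0.5]: (0.0+269.2)/2 × 0.5 = 67.3
  [0.5→1.5]: (269.2+477.2)/2 × 1 = 373.2
  [1.5→3.5]: (477.2+466.1)/2 × 2 = 943.3
  [3.5→4.5]: (466.1+416.6)/2 × 1 = 441.35
  [4.5→6.5]: (416.6+320.8)/2 × 2 = 737.4
  Sum = 2562.55 ng/mL·h

AUC = 2560 ng/mL·h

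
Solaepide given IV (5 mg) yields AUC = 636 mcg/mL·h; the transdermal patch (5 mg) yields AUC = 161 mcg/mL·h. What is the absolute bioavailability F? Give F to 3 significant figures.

F = 0.253

F = (AUC_ev / D_ev) / (AUC_iv / D_iv)
  = (161/5) / (636/5)
  = 32.2 / 127.2 = 0.2531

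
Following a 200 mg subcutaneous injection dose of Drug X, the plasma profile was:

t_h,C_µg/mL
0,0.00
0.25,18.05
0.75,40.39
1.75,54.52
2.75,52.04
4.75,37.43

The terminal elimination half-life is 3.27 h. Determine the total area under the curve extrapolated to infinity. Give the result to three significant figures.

AUC = 384 µg/mL·h

Trapezoidal AUC_0→4.75:
  [0→0.25]: (0.00+18.05)/2 × 0.25 = 2.25625
  [0.25→0.75]: (18.05+40.39)/2 × 0.5 = 14.61
  [0.75→1.75]: (40.39+54.52)/2 × 1 = 47.455
  [1.75→2.75]: (54.52+52.04)/2 × 1 = 53.28
  [2.75→4.75]: (52.04+37.43)/2 × 2 = 89.47
  Sum = 207.07125 µg/mL·h
k_e = ln2 / t½ = 0.693147 / 3.27 = 0.2120 h^-1
Extrapolated tail: C_last / k_e = 37.43 / 0.212 = 176.557
AUC_0→∞ = 207.07125 + 176.557 = 383.62825 µg/mL·h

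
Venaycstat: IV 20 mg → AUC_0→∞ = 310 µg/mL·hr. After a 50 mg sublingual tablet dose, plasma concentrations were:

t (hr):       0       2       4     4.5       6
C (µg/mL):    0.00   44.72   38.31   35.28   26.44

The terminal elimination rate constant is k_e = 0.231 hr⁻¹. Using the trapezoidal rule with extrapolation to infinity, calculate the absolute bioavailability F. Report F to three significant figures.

F = 0.396

Trapezoidal AUC_0→6 (sublingual tablet):
  [0→2]: (0.00+44.72)/2 × 2 = 44.72
  [2→4]: (44.72+38.31)/2 × 2 = 83.03
  [4→4.5]: (38.31+35.28)/2 × 0.5 = 18.3975
  [4.5→6]: (35.28+26.44)/2 × 1.5 = 46.29
  Sum = 192.4375 µg/mL·hr
Tail: C_last/k_e = 26.44/0.231 = 114.459
AUC_0→∞ (sublingual tablet) = 192.4375 + 114.459 = 306.8965 µg/mL·hr
F = (AUC_ev/D_ev)/(AUC_iv/D_iv) = (306.8965/50)/(310/20) = 6.13793/15.5 = 0.3960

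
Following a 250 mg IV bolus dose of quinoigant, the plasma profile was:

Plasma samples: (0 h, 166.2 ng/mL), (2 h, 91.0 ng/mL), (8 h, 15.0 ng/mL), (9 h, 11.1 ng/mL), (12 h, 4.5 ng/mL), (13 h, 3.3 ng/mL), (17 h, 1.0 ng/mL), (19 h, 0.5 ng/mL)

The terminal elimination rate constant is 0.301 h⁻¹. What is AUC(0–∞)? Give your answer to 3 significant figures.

Trapezoidal AUC_0→19:
  [0→2]: (166.2+91.0)/2 × 2 = 257.2
  [2→8]: (91.0+15.0)/2 × 6 = 318.0
  [8→9]: (15.0+11.1)/2 × 1 = 13.05
  [9→12]: (11.1+4.5)/2 × 3 = 23.4
  [12→13]: (4.5+3.3)/2 × 1 = 3.9
  [13→17]: (3.3+1.0)/2 × 4 = 8.6
  [17→19]: (1.0+0.5)/2 × 2 = 1.5
  Sum = 625.65 ng/mL·h
Extrapolated tail: C_last / k_e = 0.5 / 0.301 = 1.661
AUC_0→∞ = 625.65 + 1.661 = 627.311 ng/mL·h

AUC = 627 ng/mL·h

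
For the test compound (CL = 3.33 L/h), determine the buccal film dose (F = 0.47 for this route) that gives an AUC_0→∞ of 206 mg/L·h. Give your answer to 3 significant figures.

Dose = CL × AUC_0→∞ / F
     = 3.33 × 206 / 0.47 = 1459.53 mg

Dose = 1460 mg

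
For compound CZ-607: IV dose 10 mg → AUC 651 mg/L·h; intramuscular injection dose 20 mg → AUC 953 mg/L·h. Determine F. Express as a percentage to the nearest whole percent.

F = (AUC_ev / D_ev) / (AUC_iv / D_iv)
  = (953/20) / (651/10)
  = 47.65 / 65.1 = 0.7320
  = 73.20%

F = 73%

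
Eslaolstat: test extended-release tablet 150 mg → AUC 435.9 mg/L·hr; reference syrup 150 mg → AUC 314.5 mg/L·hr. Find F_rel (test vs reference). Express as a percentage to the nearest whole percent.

F_rel = 139%

F_rel = (AUC_test/D_test) / (AUC_ref/D_ref)
      = (435.9/150) / (314.5/150)
      = 2.906 / 2.09667 = 1.3860 = 138.60%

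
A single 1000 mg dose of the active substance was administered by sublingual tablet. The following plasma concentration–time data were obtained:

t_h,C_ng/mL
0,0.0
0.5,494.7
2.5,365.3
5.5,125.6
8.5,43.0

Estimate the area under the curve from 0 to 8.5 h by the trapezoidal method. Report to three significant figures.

AUC = 1970 ng/mL·h

Trapezoidal AUC_0→8.5:
  [0→0.5]: (0.0+494.7)/2 × 0.5 = 123.675
  [0.5→2.5]: (494.7+365.3)/2 × 2 = 860.0
  [2.5→5.5]: (365.3+125.6)/2 × 3 = 736.35
  [5.5→8.5]: (125.6+43.0)/2 × 3 = 252.9
  Sum = 1972.925 ng/mL·h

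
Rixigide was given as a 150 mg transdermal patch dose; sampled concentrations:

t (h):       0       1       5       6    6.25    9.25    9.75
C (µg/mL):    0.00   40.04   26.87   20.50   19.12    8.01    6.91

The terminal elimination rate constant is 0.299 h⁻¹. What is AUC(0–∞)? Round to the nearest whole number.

Trapezoidal AUC_0→9.75:
  [0→1]: (0.00+40.04)/2 × 1 = 20.02
  [1→5]: (40.04+26.87)/2 × 4 = 133.82
  [5→6]: (26.87+20.50)/2 × 1 = 23.685
  [6→6.25]: (20.50+19.12)/2 × 0.25 = 4.9525
  [6.25→9.25]: (19.12+8.01)/2 × 3 = 40.695
  [9.25→9.75]: (8.01+6.91)/2 × 0.5 = 3.73
  Sum = 226.9025 µg/mL·h
Extrapolated tail: C_last / k_e = 6.91 / 0.299 = 23.110
AUC_0→∞ = 226.9025 + 23.110 = 250.0125 µg/mL·h

AUC = 250 µg/mL·h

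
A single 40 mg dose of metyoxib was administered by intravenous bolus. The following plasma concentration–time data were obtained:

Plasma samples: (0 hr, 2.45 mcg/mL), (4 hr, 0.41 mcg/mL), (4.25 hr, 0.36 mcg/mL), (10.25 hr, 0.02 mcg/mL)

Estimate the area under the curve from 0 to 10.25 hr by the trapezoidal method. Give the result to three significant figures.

Trapezoidal AUC_0→10.25:
  [0→4]: (2.45+0.41)/2 × 4 = 5.72
  [4→4.25]: (0.41+0.36)/2 × 0.25 = 0.09625
  [4.25→10.25]: (0.36+0.02)/2 × 6 = 1.14
  Sum = 6.95625 mcg/mL·hr

AUC = 6.96 mcg/mL·hr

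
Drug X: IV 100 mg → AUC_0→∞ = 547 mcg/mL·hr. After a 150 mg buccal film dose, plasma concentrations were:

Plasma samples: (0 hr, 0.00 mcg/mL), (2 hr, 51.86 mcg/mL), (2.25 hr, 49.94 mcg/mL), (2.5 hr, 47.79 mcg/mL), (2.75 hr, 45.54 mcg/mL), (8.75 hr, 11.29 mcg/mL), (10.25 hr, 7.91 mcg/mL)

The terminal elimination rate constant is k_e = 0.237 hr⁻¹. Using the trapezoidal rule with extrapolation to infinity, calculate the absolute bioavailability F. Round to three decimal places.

F = 0.374

Trapezoidal AUC_0→10.25 (buccal film):
  [0→2]: (0.00+51.86)/2 × 2 = 51.86
  [2→2.25]: (51.86+49.94)/2 × 0.25 = 12.725
  [2.25→2.5]: (49.94+47.79)/2 × 0.25 = 12.21625
  [2.5→2.75]: (47.79+45.54)/2 × 0.25 = 11.66625
  [2.75→8.75]: (45.54+11.29)/2 × 6 = 170.49
  [8.75→10.25]: (11.29+7.91)/2 × 1.5 = 14.4
  Sum = 273.3575 mcg/mL·hr
Tail: C_last/k_e = 7.91/0.237 = 33.376
AUC_0→∞ (buccal film) = 273.3575 + 33.376 = 306.7335 mcg/mL·hr
F = (AUC_ev/D_ev)/(AUC_iv/D_iv) = (306.7335/150)/(547/100) = 2.04489/5.47 = 0.3738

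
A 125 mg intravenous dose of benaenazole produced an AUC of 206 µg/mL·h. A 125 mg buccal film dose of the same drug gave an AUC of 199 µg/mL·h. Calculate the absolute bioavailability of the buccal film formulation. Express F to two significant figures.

F = (AUC_ev / D_ev) / (AUC_iv / D_iv)
  = (199/125) / (206/125)
  = 1.592 / 1.648 = 0.9660

F = 0.97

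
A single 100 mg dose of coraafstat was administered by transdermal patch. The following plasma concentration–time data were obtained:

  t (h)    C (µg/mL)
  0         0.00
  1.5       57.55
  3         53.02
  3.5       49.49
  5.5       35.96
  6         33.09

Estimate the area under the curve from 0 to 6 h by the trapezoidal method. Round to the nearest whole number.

AUC = 254 µg/mL·h

Trapezoidal AUC_0→6:
  [0→1.5]: (0.00+57.55)/2 × 1.5 = 43.1625
  [1.5→3]: (57.55+53.02)/2 × 1.5 = 82.9275
  [3→3.5]: (53.02+49.49)/2 × 0.5 = 25.6275
  [3.5→5.5]: (49.49+35.96)/2 × 2 = 85.45
  [5.5→6]: (35.96+33.09)/2 × 0.5 = 17.2625
  Sum = 254.43 µg/mL·h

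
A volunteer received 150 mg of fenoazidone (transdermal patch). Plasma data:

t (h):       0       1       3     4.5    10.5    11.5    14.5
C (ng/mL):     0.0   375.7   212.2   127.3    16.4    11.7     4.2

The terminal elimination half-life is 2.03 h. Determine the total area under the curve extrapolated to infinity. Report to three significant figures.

AUC = 1510 ng/mL·h

Trapezoidal AUC_0→14.5:
  [0→1]: (0.0+375.7)/2 × 1 = 187.85
  [1→3]: (375.7+212.2)/2 × 2 = 587.9
  [3→4.5]: (212.2+127.3)/2 × 1.5 = 254.625
  [4.5→10.5]: (127.3+16.4)/2 × 6 = 431.1
  [10.5→11.5]: (16.4+11.7)/2 × 1 = 14.05
  [11.5→14.5]: (11.7+4.2)/2 × 3 = 23.85
  Sum = 1499.375 ng/mL·h
k_e = ln2 / t½ = 0.693147 / 2.03 = 0.3415 h^-1
Extrapolated tail: C_last / k_e = 4.2 / 0.3415 = 12.299
AUC_0→∞ = 1499.375 + 12.299 = 1511.674 ng/mL·h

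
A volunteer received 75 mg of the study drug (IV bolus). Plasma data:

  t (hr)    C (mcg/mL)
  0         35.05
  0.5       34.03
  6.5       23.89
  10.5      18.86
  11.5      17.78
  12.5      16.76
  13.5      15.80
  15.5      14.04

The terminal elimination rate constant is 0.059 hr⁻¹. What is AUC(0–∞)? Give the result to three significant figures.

Trapezoidal AUC_0→15.5:
  [0→0.5]: (35.05+34.03)/2 × 0.5 = 17.27
  [0.5→6.5]: (34.03+23.89)/2 × 6 = 173.76
  [6.5→10.5]: (23.89+18.86)/2 × 4 = 85.5
  [10.5→11.5]: (18.86+17.78)/2 × 1 = 18.32
  [11.5→12.5]: (17.78+16.76)/2 × 1 = 17.27
  [12.5→13.5]: (16.76+15.80)/2 × 1 = 16.28
  [13.5→15.5]: (15.80+14.04)/2 × 2 = 29.84
  Sum = 358.24 mcg/mL·hr
Extrapolated tail: C_last / k_e = 14.04 / 0.059 = 237.966
AUC_0→∞ = 358.24 + 237.966 = 596.206 mcg/mL·hr

AUC = 596 mcg/mL·hr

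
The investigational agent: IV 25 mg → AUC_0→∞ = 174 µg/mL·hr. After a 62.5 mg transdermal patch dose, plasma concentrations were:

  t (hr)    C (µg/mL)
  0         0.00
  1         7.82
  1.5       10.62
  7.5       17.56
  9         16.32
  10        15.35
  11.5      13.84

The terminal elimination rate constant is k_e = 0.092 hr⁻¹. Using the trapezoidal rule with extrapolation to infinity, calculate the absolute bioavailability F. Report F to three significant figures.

F = 0.705

Trapezoidal AUC_0→11.5 (transdermal patch):
  [0→1]: (0.00+7.82)/2 × 1 = 3.91
  [1→1.5]: (7.82+10.62)/2 × 0.5 = 4.61
  [1.5→7.5]: (10.62+17.56)/2 × 6 = 84.54
  [7.5→9]: (17.56+16.32)/2 × 1.5 = 25.41
  [9→10]: (16.32+15.35)/2 × 1 = 15.835
  [10→11.5]: (15.35+13.84)/2 × 1.5 = 21.8925
  Sum = 156.1975 µg/mL·hr
Tail: C_last/k_e = 13.84/0.092 = 150.435
AUC_0→∞ (transdermal patch) = 156.1975 + 150.435 = 306.6325 µg/mL·hr
F = (AUC_ev/D_ev)/(AUC_iv/D_iv) = (306.6325/62.5)/(174/25) = 4.90612/6.96 = 0.7049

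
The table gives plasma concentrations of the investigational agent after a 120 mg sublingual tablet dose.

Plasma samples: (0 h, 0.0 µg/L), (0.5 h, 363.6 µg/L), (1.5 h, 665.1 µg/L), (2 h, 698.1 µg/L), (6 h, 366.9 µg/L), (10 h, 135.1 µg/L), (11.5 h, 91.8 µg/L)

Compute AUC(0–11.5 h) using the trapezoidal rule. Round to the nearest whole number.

Trapezoidal AUC_0→11.5:
  [0→0.5]: (0.0+363.6)/2 × 0.5 = 90.9
  [0.5→1.5]: (363.6+665.1)/2 × 1 = 514.35
  [1.5→2]: (665.1+698.1)/2 × 0.5 = 340.8
  [2→6]: (698.1+366.9)/2 × 4 = 2130.0
  [6→10]: (366.9+135.1)/2 × 4 = 1004.0
  [10→11.5]: (135.1+91.8)/2 × 1.5 = 170.175
  Sum = 4250.225 µg/L·h

AUC = 4250 µg/L·h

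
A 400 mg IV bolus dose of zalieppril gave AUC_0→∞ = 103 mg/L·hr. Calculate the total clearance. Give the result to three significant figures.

CL = 3.88 L/hr

CL = Dose_iv / AUC_0→∞
   = 400 / 103 = 3.8835 L/hr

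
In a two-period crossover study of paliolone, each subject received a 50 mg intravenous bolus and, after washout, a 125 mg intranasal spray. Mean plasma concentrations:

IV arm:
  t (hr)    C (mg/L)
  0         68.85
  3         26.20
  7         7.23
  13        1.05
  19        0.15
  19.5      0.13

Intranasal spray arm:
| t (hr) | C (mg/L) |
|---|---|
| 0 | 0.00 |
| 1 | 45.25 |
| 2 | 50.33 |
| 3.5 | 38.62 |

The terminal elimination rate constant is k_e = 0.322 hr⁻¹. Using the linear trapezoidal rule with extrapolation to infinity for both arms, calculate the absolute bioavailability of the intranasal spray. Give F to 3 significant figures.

Trapezoidal AUC_0→19.5 (IV):
  [0→3]: (68.85+26.20)/2 × 3 = 142.575
  [3→7]: (26.20+7.23)/2 × 4 = 66.86
  [7→13]: (7.23+1.05)/2 × 6 = 24.84
  [13→19]: (1.05+0.15)/2 × 6 = 3.6
  [19→19.5]: (0.15+0.13)/2 × 0.5 = 0.07
  Sum = 237.945 mg/L·hr
IV tail: 0.13/0.322 = 0.404; AUC_iv,0→∞ = 237.945 + 0.404 = 238.349 mg/L·hr
Trapezoidal AUC_0→3.5 (intranasal spray):
  [0→1]: (0.00+45.25)/2 × 1 = 22.625
  [1→2]: (45.25+50.33)/2 × 1 = 47.79
  [2→3.5]: (50.33+38.62)/2 × 1.5 = 66.7125
  Sum = 137.1275 mg/L·hr
intranasal spray tail: 38.62/0.322 = 119.938; AUC_ev,0→∞ = 137.1275 + 119.938 = 257.0655 mg/L·hr
F = (AUC_ev/D_ev)/(AUC_iv/D_iv) = (257.0655/125)/(238.349/50) = 2.056524/4.76698 = 0.4314

F = 0.431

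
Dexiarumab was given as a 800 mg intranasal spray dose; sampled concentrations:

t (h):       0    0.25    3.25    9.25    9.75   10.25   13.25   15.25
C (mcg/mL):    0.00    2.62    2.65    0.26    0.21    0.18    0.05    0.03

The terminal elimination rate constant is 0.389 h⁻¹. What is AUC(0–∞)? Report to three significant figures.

Trapezoidal AUC_0→15.25:
  [0→0.25]: (0.00+2.62)/2 × 0.25 = 0.3275
  [0.25→3.25]: (2.62+2.65)/2 × 3 = 7.905
  [3.25→9.25]: (2.65+0.26)/2 × 6 = 8.73
  [9.25→9.75]: (0.26+0.21)/2 × 0.5 = 0.1175
  [9.75→10.25]: (0.21+0.18)/2 × 0.5 = 0.0975
  [10.25→13.25]: (0.18+0.05)/2 × 3 = 0.345
  [13.25→15.25]: (0.05+0.03)/2 × 2 = 0.08
  Sum = 17.6025 mcg/mL·h
Extrapolated tail: C_last / k_e = 0.03 / 0.389 = 0.077
AUC_0→∞ = 17.6025 + 0.077 = 17.6795 mcg/mL·h

AUC = 17.7 mcg/mL·h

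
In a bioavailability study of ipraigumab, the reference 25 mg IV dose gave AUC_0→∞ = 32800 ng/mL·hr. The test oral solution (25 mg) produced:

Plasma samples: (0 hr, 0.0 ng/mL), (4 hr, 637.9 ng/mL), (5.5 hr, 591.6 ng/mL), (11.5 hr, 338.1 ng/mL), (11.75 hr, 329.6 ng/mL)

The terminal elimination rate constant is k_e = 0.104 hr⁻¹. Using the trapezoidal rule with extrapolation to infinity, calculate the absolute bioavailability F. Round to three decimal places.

F = 0.251

Trapezoidal AUC_0→11.75 (oral solution):
  [0→4]: (0.0+637.9)/2 × 4 = 1275.8
  [4→5.5]: (637.9+591.6)/2 × 1.5 = 922.125
  [5.5→11.5]: (591.6+338.1)/2 × 6 = 2789.1
  [11.5→11.75]: (338.1+329.6)/2 × 0.25 = 83.4625
  Sum = 5070.4875 ng/mL·hr
Tail: C_last/k_e = 329.6/0.104 = 3169.231
AUC_0→∞ (oral solution) = 5070.4875 + 3169.231 = 8239.7185 ng/mL·hr
F = (AUC_ev/D_ev)/(AUC_iv/D_iv) = (8239.7185/25)/(32800/25) = 329.58874/1312 = 0.2512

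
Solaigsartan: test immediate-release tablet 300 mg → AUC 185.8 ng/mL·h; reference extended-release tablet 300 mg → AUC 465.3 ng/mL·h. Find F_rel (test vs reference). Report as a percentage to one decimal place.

F_rel = (AUC_test/D_test) / (AUC_ref/D_ref)
      = (185.8/300) / (465.3/300)
      = 0.619333 / 1.551 = 0.3993 = 39.93%

F_rel = 39.9%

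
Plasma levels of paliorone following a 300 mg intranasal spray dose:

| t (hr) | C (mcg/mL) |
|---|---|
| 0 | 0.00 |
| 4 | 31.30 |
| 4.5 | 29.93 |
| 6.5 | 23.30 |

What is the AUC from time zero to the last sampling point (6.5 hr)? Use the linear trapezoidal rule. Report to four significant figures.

Trapezoidal AUC_0→6.5:
  [0→4]: (0.00+31.30)/2 × 4 = 62.6
  [4→4.5]: (31.30+29.93)/2 × 0.5 = 15.3075
  [4.5→6.5]: (29.93+23.30)/2 × 2 = 53.23
  Sum = 131.1375 mcg/mL·hr

AUC = 131.1 mcg/mL·hr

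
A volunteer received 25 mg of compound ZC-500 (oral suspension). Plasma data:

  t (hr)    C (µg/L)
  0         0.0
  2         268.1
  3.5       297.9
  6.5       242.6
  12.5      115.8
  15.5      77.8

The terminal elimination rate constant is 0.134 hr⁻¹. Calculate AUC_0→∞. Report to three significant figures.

Trapezoidal AUC_0→15.5:
  [0→2]: (0.0+268.1)/2 × 2 = 268.1
  [2→3.5]: (268.1+297.9)/2 × 1.5 = 424.5
  [3.5→6.5]: (297.9+242.6)/2 × 3 = 810.75
  [6.5→12.5]: (242.6+115.8)/2 × 6 = 1075.2
  [12.5→15.5]: (115.8+77.8)/2 × 3 = 290.4
  Sum = 2868.95 µg/L·hr
Extrapolated tail: C_last / k_e = 77.8 / 0.134 = 580.597
AUC_0→∞ = 2868.95 + 580.597 = 3449.547 µg/L·hr

AUC = 3450 µg/L·hr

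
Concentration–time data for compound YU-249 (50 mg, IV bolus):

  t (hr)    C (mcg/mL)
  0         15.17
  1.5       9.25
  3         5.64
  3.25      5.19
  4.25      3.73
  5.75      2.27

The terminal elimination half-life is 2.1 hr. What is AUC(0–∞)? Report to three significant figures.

AUC = 46.7 mcg/mL·hr

Trapezoidal AUC_0→5.75:
  [0→1.5]: (15.17+9.25)/2 × 1.5 = 18.315
  [1.5→3]: (9.25+5.64)/2 × 1.5 = 11.1675
  [3→3.25]: (5.64+5.19)/2 × 0.25 = 1.35375
  [3.25→4.25]: (5.19+3.73)/2 × 1 = 4.46
  [4.25→5.75]: (3.73+2.27)/2 × 1.5 = 4.5
  Sum = 39.79625 mcg/mL·hr
k_e = ln2 / t½ = 0.693147 / 2.1 = 0.3301 hr^-1
Extrapolated tail: C_last / k_e = 2.27 / 0.3301 = 6.877
AUC_0→∞ = 39.79625 + 6.877 = 46.67325 mcg/mL·hr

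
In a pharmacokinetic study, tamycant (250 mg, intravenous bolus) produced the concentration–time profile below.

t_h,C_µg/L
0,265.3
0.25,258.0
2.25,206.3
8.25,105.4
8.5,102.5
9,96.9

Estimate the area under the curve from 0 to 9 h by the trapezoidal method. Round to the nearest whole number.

Trapezoidal AUC_0→9:
  [0→0.25]: (265.3+258.0)/2 × 0.25 = 65.4125
  [0.25→2.25]: (258.0+206.3)/2 × 2 = 464.3
  [2.25→8.25]: (206.3+105.4)/2 × 6 = 935.1
  [8.25→8.5]: (105.4+102.5)/2 × 0.25 = 25.9875
  [8.5→9]: (102.5+96.9)/2 × 0.5 = 49.85
  Sum = 1540.65 µg/L·h

AUC = 1541 µg/L·h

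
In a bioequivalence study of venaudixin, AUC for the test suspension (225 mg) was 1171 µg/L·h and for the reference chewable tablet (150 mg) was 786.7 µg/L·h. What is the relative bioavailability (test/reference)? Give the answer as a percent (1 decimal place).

F_rel = 99.2%

F_rel = (AUC_test/D_test) / (AUC_ref/D_ref)
      = (1171/225) / (786.7/150)
      = 5.20444 / 5.24467 = 0.9923 = 99.23%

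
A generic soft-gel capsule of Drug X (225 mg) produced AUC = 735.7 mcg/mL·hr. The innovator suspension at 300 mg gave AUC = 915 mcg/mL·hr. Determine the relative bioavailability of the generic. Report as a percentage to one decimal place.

F_rel = 107.2%

F_rel = (AUC_test/D_test) / (AUC_ref/D_ref)
      = (735.7/225) / (915/300)
      = 3.26978 / 3.05 = 1.0721 = 107.21%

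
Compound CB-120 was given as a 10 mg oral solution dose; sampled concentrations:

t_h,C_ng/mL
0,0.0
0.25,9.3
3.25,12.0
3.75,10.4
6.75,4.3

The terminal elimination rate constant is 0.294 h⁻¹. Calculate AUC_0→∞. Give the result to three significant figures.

AUC = 75.4 ng/mL·h

Trapezoidal AUC_0→6.75:
  [0→0.25]: (0.0+9.3)/2 × 0.25 = 1.1625
  [0.25→3.25]: (9.3+12.0)/2 × 3 = 31.95
  [3.25→3.75]: (12.0+10.4)/2 × 0.5 = 5.6
  [3.75→6.75]: (10.4+4.3)/2 × 3 = 22.05
  Sum = 60.7625 ng/mL·h
Extrapolated tail: C_last / k_e = 4.3 / 0.294 = 14.626
AUC_0→∞ = 60.7625 + 14.626 = 75.3885 ng/mL·h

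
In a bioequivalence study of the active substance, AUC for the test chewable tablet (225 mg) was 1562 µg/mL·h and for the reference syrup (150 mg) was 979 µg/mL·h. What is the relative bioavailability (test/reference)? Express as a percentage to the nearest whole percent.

F_rel = 106%

F_rel = (AUC_test/D_test) / (AUC_ref/D_ref)
      = (1562/225) / (979/150)
      = 6.94222 / 6.52667 = 1.0637 = 106.37%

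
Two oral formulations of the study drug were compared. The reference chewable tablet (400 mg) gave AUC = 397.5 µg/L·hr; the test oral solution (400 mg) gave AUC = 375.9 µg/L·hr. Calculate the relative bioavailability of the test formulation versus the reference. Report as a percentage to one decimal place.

F_rel = (AUC_test/D_test) / (AUC_ref/D_ref)
      = (375.9/400) / (397.5/400)
      = 0.93975 / 0.99375 = 0.9457 = 94.57%

F_rel = 94.6%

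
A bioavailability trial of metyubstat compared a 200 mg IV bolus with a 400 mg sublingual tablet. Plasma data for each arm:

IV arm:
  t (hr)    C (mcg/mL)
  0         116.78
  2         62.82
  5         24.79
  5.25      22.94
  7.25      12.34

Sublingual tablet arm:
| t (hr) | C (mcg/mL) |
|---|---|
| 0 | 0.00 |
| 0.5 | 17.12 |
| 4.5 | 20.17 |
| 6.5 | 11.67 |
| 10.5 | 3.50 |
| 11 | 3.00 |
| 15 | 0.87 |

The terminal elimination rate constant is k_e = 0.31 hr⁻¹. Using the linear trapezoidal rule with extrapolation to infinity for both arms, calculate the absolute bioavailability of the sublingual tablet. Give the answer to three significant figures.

F = 0.195

Trapezoidal AUC_0→7.25 (IV):
  [0→2]: (116.78+62.82)/2 × 2 = 179.6
  [2→5]: (62.82+24.79)/2 × 3 = 131.415
  [5→5.25]: (24.79+22.94)/2 × 0.25 = 5.96625
  [5.25→7.25]: (22.94+12.34)/2 × 2 = 35.28
  Sum = 352.26125 mcg/mL·hr
IV tail: 12.34/0.31 = 39.806; AUC_iv,0→∞ = 352.26125 + 39.806 = 392.06725 mcg/mL·hr
Trapezoidal AUC_0→15 (sublingual tablet):
  [0→0.5]: (0.00+17.12)/2 × 0.5 = 4.28
  [0.5→4.5]: (17.12+20.17)/2 × 4 = 74.58
  [4.5→6.5]: (20.17+11.67)/2 × 2 = 31.84
  [6.5→10.5]: (11.67+3.50)/2 × 4 = 30.34
  [10.5→11]: (3.50+3.00)/2 × 0.5 = 1.625
  [11→15]: (3.00+0.87)/2 × 4 = 7.74
  Sum = 150.405 mcg/mL·hr
sublingual tablet tail: 0.87/0.31 = 2.806; AUC_ev,0→∞ = 150.405 + 2.806 = 153.211 mcg/mL·hr
F = (AUC_ev/D_ev)/(AUC_iv/D_iv) = (153.211/400)/(392.06725/200) = 0.3830275/1.96034 = 0.1954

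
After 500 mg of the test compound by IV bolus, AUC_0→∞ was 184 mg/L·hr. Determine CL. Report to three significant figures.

CL = Dose_iv / AUC_0→∞
   = 500 / 184 = 2.71739 L/hr

CL = 2.72 L/hr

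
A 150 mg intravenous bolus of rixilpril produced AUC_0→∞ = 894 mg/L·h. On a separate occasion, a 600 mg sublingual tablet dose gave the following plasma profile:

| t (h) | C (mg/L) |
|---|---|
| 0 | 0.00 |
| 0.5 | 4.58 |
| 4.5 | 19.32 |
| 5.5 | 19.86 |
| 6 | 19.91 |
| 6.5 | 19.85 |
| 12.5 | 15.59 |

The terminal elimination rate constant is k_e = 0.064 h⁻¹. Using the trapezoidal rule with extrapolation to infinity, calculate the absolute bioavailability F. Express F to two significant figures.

Trapezoidal AUC_0→12.5 (sublingual tablet):
  [0→0.5]: (0.00+4.58)/2 × 0.5 = 1.145
  [0.5→4.5]: (4.58+19.32)/2 × 4 = 47.8
  [4.5→5.5]: (19.32+19.86)/2 × 1 = 19.59
  [5.5→6]: (19.86+19.91)/2 × 0.5 = 9.9425
  [6→6.5]: (19.91+19.85)/2 × 0.5 = 9.94
  [6.5→12.5]: (19.85+15.59)/2 × 6 = 106.32
  Sum = 194.7375 mg/L·h
Tail: C_last/k_e = 15.59/0.064 = 243.594
AUC_0→∞ (sublingual tablet) = 194.7375 + 243.594 = 438.3315 mg/L·h
F = (AUC_ev/D_ev)/(AUC_iv/D_iv) = (438.3315/600)/(894/150) = 0.7305525/5.96 = 0.1226

F = 0.12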